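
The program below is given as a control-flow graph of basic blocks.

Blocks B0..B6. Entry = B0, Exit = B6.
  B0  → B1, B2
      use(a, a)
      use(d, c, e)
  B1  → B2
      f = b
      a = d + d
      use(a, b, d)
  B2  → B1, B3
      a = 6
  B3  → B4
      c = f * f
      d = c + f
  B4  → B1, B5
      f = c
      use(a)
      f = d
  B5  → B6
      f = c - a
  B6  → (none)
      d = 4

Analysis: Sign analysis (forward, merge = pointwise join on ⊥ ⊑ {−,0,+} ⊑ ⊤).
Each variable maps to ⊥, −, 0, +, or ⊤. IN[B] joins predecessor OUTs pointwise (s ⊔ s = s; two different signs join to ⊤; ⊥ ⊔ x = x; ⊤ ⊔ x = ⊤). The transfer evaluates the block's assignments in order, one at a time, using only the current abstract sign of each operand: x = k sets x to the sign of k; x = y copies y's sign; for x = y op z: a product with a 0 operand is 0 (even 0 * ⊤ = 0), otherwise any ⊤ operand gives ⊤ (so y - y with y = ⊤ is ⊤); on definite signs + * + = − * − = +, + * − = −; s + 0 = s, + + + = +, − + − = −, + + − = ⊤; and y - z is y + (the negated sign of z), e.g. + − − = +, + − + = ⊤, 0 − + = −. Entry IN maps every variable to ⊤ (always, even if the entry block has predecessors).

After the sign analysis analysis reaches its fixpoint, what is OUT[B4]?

Answer: {a: +, b: ⊤, c: ⊤, d: ⊤, e: ⊤, f: ⊤}

Working:
Per-block solution:
  B0:  IN=(all ⊤)  OUT=(all ⊤)
  B1:  IN=(all ⊤)  OUT=(all ⊤)
  B2:  IN=(all ⊤)  OUT={a:+; rest ⊤}
  B3:  IN={a:+; rest ⊤}  OUT={a:+; rest ⊤}
  B4:  IN={a:+; rest ⊤}  OUT={a:+; rest ⊤}
  B5:  IN={a:+; rest ⊤}  OUT={a:+; rest ⊤}
  B6:  IN={a:+; rest ⊤}  OUT={a:+, d:+; rest ⊤}

Merge at B4: IN[B4] = OUT[B3] = {a: +, b: ⊤, c: ⊤, d: ⊤, e: ⊤, f: ⊤}
Applying B4's transfer function to that IN value gives OUT[B4] (row B4 above).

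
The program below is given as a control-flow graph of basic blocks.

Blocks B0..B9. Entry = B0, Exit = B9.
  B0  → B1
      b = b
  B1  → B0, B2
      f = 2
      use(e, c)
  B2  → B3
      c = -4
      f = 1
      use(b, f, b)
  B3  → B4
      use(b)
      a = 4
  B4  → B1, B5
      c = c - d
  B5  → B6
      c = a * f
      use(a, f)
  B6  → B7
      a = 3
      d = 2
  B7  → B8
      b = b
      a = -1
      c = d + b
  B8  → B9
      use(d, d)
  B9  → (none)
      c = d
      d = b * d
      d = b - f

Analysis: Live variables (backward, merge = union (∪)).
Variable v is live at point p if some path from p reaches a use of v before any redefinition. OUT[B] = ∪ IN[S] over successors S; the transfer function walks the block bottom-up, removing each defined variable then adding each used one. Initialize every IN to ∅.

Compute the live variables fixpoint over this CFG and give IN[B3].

Answer: {b, c, d, e, f}

Trace:
Per-block solution:
  B0: | IN={b, c, d, e} | OUT={b, c, d, e}
  B1: | IN={b, c, d, e} | OUT={b, c, d, e}
  B2: | IN={b, d, e} | OUT={b, c, d, e, f}
  B3: | IN={b, c, d, e, f} | OUT={a, b, c, d, e, f}
  B4: | IN={a, b, c, d, e, f} | OUT={a, b, c, d, e, f}
  B5: | IN={a, b, f} | OUT={b, f}
  B6: | IN={b, f} | OUT={b, d, f}
  B7: | IN={b, d, f} | OUT={b, d, f}
  B8: | IN={b, d, f} | OUT={b, d, f}
  B9: | IN={b, d, f} | OUT={}

Merge at B3: OUT[B3] = IN[B4] = {a, b, c, d, e, f}
Applying B3's transfer function to that OUT value gives IN[B3] (row B3 above).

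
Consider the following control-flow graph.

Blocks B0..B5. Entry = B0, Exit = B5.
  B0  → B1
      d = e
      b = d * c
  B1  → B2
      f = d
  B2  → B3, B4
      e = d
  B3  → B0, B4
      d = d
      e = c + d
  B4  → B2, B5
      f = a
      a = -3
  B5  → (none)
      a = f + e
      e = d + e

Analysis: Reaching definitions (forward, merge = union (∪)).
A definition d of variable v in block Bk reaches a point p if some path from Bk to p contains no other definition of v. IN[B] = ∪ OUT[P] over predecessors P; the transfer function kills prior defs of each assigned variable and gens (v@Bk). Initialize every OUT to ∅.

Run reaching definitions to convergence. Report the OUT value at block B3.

Fixpoint table:
  B0: | IN={a@B4, b@B0, d@B3, e@B3, f@B1, f@B4} | OUT={a@B4, b@B0, d@B0, e@B3, f@B1, f@B4}
  B1: | IN={a@B4, b@B0, d@B0, e@B3, f@B1, f@B4} | OUT={a@B4, b@B0, d@B0, e@B3, f@B1}
  B2: | IN={a@B4, b@B0, d@B0, d@B3, e@B2, e@B3, f@B1, f@B4} | OUT={a@B4, b@B0, d@B0, d@B3, e@B2, f@B1, f@B4}
  B3: | IN={a@B4, b@B0, d@B0, d@B3, e@B2, f@B1, f@B4} | OUT={a@B4, b@B0, d@B3, e@B3, f@B1, f@B4}
  B4: | IN={a@B4, b@B0, d@B0, d@B3, e@B2, e@B3, f@B1, f@B4} | OUT={a@B4, b@B0, d@B0, d@B3, e@B2, e@B3, f@B4}
  B5: | IN={a@B4, b@B0, d@B0, d@B3, e@B2, e@B3, f@B4} | OUT={a@B5, b@B0, d@B0, d@B3, e@B5, f@B4}

Merge at B3: IN[B3] = OUT[B2] = {a@B4, b@B0, d@B0, d@B3, e@B2, f@B1, f@B4}
Applying B3's transfer function to that IN value gives OUT[B3] (row B3 above).

Answer: {a@B4, b@B0, d@B3, e@B3, f@B1, f@B4}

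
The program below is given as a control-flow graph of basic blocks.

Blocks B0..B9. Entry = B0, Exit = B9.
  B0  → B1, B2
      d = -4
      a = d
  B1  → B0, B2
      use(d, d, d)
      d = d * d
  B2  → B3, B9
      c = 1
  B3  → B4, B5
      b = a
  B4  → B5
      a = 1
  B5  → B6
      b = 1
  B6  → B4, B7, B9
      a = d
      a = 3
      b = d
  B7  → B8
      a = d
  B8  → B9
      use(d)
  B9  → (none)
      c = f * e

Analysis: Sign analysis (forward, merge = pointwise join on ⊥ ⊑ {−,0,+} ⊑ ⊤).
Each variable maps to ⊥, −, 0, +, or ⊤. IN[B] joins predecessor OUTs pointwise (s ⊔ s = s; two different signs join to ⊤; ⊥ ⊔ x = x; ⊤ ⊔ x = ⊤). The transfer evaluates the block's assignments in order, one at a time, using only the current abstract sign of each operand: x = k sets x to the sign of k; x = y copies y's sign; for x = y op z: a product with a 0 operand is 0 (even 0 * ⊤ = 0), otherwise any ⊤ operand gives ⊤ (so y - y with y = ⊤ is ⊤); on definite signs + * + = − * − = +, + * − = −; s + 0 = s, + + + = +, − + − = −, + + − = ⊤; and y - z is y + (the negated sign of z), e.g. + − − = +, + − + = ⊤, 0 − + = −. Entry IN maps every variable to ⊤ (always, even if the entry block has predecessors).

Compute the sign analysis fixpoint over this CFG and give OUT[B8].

Answer: {a: ⊤, b: ⊤, c: +, d: ⊤, e: ⊤, f: ⊤}

Trace:
Converged values:
  B0:  IN=(all ⊤)  OUT={a:-, d:-; rest ⊤}
  B1:  IN={a:-, d:-; rest ⊤}  OUT={a:-, d:+; rest ⊤}
  B2:  IN={a:-; rest ⊤}  OUT={a:-, c:+; rest ⊤}
  B3:  IN={a:-, c:+; rest ⊤}  OUT={a:-, b:-, c:+; rest ⊤}
  B4:  IN={c:+; rest ⊤}  OUT={a:+, c:+; rest ⊤}
  B5:  IN={c:+; rest ⊤}  OUT={b:+, c:+; rest ⊤}
  B6:  IN={b:+, c:+; rest ⊤}  OUT={a:+, c:+; rest ⊤}
  B7:  IN={a:+, c:+; rest ⊤}  OUT={c:+; rest ⊤}
  B8:  IN={c:+; rest ⊤}  OUT={c:+; rest ⊤}
  B9:  IN={c:+; rest ⊤}  OUT=(all ⊤)

Merge at B8: IN[B8] = OUT[B7] = {a: ⊤, b: ⊤, c: +, d: ⊤, e: ⊤, f: ⊤}
Applying B8's transfer function to that IN value gives OUT[B8] (row B8 above).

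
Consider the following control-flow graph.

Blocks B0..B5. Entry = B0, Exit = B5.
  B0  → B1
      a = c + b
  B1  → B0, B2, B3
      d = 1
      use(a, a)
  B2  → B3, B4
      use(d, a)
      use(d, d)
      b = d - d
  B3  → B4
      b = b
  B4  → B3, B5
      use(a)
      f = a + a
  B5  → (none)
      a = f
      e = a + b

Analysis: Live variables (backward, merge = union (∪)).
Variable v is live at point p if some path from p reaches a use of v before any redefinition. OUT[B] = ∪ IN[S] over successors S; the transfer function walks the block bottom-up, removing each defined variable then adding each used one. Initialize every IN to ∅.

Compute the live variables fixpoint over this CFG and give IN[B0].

Per-block solution:
  B0:  IN={b, c}  OUT={a, b, c}
  B1:  IN={a, b, c}  OUT={a, b, c, d}
  B2:  IN={a, d}  OUT={a, b}
  B3:  IN={a, b}  OUT={a, b}
  B4:  IN={a, b}  OUT={a, b, f}
  B5:  IN={b, f}  OUT={}

Merge at B0: OUT[B0] = IN[B1] = {a, b, c}
Applying B0's transfer function to that OUT value gives IN[B0] (row B0 above).

Answer: {b, c}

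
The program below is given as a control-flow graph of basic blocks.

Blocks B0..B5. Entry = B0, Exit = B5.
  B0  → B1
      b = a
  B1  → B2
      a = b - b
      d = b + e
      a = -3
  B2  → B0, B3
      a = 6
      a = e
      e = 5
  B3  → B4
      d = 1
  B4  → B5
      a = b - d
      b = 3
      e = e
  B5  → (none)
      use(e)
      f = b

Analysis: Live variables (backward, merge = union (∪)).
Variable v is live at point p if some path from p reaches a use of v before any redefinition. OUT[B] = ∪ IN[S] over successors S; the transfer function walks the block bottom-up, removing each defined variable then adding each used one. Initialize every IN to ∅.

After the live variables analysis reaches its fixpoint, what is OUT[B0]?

Converged values:
  B0: | IN={a, e} | OUT={b, e}
  B1: | IN={b, e} | OUT={b, e}
  B2: | IN={b, e} | OUT={a, b, e}
  B3: | IN={b, e} | OUT={b, d, e}
  B4: | IN={b, d, e} | OUT={b, e}
  B5: | IN={b, e} | OUT={}

Merge at B0: OUT[B0] = IN[B1] = {b, e}

Answer: {b, e}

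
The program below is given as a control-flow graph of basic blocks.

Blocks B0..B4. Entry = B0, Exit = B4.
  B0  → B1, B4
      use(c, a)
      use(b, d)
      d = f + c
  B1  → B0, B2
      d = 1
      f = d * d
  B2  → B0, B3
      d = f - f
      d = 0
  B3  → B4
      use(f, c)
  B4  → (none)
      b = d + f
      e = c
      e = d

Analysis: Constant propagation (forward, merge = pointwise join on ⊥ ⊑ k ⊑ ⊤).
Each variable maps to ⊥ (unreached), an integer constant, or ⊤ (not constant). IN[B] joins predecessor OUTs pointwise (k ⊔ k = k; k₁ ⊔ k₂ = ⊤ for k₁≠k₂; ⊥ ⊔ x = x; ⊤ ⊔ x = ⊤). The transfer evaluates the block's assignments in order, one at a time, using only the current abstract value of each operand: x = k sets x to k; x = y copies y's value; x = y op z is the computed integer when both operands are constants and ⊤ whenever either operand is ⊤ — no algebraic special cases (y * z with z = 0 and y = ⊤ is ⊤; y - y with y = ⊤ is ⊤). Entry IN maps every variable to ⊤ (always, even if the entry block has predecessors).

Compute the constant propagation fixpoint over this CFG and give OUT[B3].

Fixpoint table:
  B0: | IN=(all ⊤) | OUT=(all ⊤)
  B1: | IN=(all ⊤) | OUT={d:1, f:1; rest ⊤}
  B2: | IN={d:1, f:1; rest ⊤} | OUT={d:0, f:1; rest ⊤}
  B3: | IN={d:0, f:1; rest ⊤} | OUT={d:0, f:1; rest ⊤}
  B4: | IN=(all ⊤) | OUT=(all ⊤)

Merge at B3: IN[B3] = OUT[B2] = {a: ⊤, b: ⊤, c: ⊤, d: 0, e: ⊤, f: 1}
Applying B3's transfer function to that IN value gives OUT[B3] (row B3 above).

Answer: {a: ⊤, b: ⊤, c: ⊤, d: 0, e: ⊤, f: 1}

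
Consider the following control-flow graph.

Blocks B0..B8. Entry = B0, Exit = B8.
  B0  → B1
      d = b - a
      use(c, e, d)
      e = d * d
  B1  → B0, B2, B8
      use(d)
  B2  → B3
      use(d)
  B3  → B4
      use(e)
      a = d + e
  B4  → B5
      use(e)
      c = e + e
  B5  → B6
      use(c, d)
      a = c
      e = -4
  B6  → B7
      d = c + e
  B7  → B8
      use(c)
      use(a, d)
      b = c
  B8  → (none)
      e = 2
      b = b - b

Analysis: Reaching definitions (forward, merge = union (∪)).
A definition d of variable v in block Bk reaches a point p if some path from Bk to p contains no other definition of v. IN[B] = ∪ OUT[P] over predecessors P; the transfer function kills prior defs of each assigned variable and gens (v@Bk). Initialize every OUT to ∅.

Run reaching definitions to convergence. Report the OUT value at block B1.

Per-block solution:
  B0:  IN={d@B0, e@B0}  OUT={d@B0, e@B0}
  B1:  IN={d@B0, e@B0}  OUT={d@B0, e@B0}
  B2:  IN={d@B0, e@B0}  OUT={d@B0, e@B0}
  B3:  IN={d@B0, e@B0}  OUT={a@B3, d@B0, e@B0}
  B4:  IN={a@B3, d@B0, e@B0}  OUT={a@B3, c@B4, d@B0, e@B0}
  B5:  IN={a@B3, c@B4, d@B0, e@B0}  OUT={a@B5, c@B4, d@B0, e@B5}
  B6:  IN={a@B5, c@B4, d@B0, e@B5}  OUT={a@B5, c@B4, d@B6, e@B5}
  B7:  IN={a@B5, c@B4, d@B6, e@B5}  OUT={a@B5, b@B7, c@B4, d@B6, e@B5}
  B8:  IN={a@B5, b@B7, c@B4, d@B0, d@B6, e@B0, e@B5}  OUT={a@B5, b@B8, c@B4, d@B0, d@B6, e@B8}

Merge at B1: IN[B1] = OUT[B0] = {d@B0, e@B0}
Applying B1's transfer function to that IN value gives OUT[B1] (row B1 above).

Answer: {d@B0, e@B0}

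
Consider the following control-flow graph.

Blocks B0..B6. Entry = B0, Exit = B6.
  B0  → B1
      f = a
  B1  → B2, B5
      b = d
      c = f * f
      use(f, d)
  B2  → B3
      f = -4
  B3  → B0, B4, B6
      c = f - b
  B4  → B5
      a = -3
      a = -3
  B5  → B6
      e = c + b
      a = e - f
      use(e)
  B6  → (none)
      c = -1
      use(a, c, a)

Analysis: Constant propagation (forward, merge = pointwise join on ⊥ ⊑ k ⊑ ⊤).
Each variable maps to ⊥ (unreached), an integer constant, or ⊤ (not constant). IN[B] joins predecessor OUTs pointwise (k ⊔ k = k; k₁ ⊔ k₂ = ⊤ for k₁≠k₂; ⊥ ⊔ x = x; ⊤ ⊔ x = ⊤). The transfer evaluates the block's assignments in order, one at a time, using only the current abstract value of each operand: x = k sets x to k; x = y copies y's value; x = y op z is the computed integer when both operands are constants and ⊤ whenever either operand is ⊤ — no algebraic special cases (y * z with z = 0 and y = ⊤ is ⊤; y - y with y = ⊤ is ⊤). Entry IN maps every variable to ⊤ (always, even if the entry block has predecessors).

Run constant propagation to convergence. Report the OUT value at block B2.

Answer: {a: ⊤, b: ⊤, c: ⊤, d: ⊤, e: ⊤, f: -4}

Trace:
Fixpoint table:
  B0:  IN=(all ⊤)  OUT=(all ⊤)
  B1:  IN=(all ⊤)  OUT=(all ⊤)
  B2:  IN=(all ⊤)  OUT={f:-4; rest ⊤}
  B3:  IN={f:-4; rest ⊤}  OUT={f:-4; rest ⊤}
  B4:  IN={f:-4; rest ⊤}  OUT={a:-3, f:-4; rest ⊤}
  B5:  IN=(all ⊤)  OUT=(all ⊤)
  B6:  IN=(all ⊤)  OUT={c:-1; rest ⊤}

Merge at B2: IN[B2] = OUT[B1] = {a: ⊤, b: ⊤, c: ⊤, d: ⊤, e: ⊤, f: ⊤}
Applying B2's transfer function to that IN value gives OUT[B2] (row B2 above).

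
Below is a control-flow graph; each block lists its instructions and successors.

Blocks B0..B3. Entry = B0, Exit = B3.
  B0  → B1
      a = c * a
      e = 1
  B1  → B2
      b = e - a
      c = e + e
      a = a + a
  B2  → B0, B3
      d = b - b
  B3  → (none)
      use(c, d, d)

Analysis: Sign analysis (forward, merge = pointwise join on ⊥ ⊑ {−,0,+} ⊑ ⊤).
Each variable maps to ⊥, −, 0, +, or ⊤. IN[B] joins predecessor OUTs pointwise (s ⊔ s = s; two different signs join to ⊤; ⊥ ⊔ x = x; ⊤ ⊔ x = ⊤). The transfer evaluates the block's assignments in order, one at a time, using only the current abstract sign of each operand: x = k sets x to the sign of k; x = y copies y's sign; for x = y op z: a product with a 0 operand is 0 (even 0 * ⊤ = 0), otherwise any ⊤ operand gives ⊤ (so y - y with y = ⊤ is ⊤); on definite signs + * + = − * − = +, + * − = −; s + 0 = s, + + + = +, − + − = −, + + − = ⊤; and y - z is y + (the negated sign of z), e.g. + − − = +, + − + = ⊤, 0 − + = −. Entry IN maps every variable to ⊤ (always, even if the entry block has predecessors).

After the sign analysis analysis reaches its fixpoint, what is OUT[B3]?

Fixpoint table:
  B0: | IN=(all ⊤) | OUT={e:+; rest ⊤}
  B1: | IN={e:+; rest ⊤} | OUT={c:+, e:+; rest ⊤}
  B2: | IN={c:+, e:+; rest ⊤} | OUT={c:+, e:+; rest ⊤}
  B3: | IN={c:+, e:+; rest ⊤} | OUT={c:+, e:+; rest ⊤}

Merge at B3: IN[B3] = OUT[B2] = {a: ⊤, b: ⊤, c: +, d: ⊤, e: +, f: ⊤}
Applying B3's transfer function to that IN value gives OUT[B3] (row B3 above).

Answer: {a: ⊤, b: ⊤, c: +, d: ⊤, e: +, f: ⊤}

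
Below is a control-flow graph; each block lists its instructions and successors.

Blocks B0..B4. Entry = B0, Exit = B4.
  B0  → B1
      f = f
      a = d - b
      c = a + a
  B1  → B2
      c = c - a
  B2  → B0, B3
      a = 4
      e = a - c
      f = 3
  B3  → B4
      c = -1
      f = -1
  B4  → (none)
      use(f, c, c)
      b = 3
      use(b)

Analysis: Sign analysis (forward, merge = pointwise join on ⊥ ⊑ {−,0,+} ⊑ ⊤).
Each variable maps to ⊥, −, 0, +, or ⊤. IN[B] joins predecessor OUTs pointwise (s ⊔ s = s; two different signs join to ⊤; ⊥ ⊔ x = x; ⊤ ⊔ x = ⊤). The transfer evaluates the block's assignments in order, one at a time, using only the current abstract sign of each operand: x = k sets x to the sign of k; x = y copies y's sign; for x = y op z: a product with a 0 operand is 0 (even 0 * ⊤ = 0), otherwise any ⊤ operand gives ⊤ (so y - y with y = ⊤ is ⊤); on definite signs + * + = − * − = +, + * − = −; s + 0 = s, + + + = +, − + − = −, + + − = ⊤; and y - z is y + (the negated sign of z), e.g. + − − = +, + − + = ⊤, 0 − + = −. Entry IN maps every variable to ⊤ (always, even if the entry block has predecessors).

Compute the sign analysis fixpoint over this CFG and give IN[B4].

Fixpoint table:
  B0: | IN=(all ⊤) | OUT=(all ⊤)
  B1: | IN=(all ⊤) | OUT=(all ⊤)
  B2: | IN=(all ⊤) | OUT={a:+, f:+; rest ⊤}
  B3: | IN={a:+, f:+; rest ⊤} | OUT={a:+, c:-, f:-; rest ⊤}
  B4: | IN={a:+, c:-, f:-; rest ⊤} | OUT={a:+, b:+, c:-, f:-; rest ⊤}

Merge at B4: IN[B4] = OUT[B3] = {a: +, b: ⊤, c: -, d: ⊤, e: ⊤, f: -}

Answer: {a: +, b: ⊤, c: -, d: ⊤, e: ⊤, f: -}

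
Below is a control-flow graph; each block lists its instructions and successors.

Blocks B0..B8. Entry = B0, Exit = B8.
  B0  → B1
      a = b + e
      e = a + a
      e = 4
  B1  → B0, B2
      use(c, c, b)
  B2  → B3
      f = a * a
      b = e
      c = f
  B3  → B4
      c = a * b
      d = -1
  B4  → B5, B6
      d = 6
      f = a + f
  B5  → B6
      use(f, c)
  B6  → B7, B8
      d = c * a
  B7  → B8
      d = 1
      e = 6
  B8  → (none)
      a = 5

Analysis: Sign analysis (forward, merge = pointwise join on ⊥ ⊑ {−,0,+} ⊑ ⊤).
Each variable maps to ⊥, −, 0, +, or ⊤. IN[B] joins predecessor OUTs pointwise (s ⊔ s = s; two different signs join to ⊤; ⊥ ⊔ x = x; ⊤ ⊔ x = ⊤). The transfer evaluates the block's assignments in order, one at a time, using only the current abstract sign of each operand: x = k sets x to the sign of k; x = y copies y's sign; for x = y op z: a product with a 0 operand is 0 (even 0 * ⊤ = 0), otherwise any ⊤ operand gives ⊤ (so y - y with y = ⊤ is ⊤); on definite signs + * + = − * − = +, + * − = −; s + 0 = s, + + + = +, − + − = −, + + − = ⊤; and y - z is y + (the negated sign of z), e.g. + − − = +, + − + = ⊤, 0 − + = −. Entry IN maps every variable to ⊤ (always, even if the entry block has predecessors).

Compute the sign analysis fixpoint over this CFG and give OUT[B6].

Answer: {a: ⊤, b: +, c: ⊤, d: ⊤, e: +, f: ⊤}

Derivation:
Per-block solution:
  B0:  IN=(all ⊤)  OUT={e:+; rest ⊤}
  B1:  IN={e:+; rest ⊤}  OUT={e:+; rest ⊤}
  B2:  IN={e:+; rest ⊤}  OUT={b:+, e:+; rest ⊤}
  B3:  IN={b:+, e:+; rest ⊤}  OUT={b:+, d:-, e:+; rest ⊤}
  B4:  IN={b:+, d:-, e:+; rest ⊤}  OUT={b:+, d:+, e:+; rest ⊤}
  B5:  IN={b:+, d:+, e:+; rest ⊤}  OUT={b:+, d:+, e:+; rest ⊤}
  B6:  IN={b:+, d:+, e:+; rest ⊤}  OUT={b:+, e:+; rest ⊤}
  B7:  IN={b:+, e:+; rest ⊤}  OUT={b:+, d:+, e:+; rest ⊤}
  B8:  IN={b:+, e:+; rest ⊤}  OUT={a:+, b:+, e:+; rest ⊤}

Merge at B6: IN[B6] = OUT[B4] ⊔ OUT[B5] = {a: ⊤, b: +, c: ⊤, d: +, e: +, f: ⊤}
Applying B6's transfer function to that IN value gives OUT[B6] (row B6 above).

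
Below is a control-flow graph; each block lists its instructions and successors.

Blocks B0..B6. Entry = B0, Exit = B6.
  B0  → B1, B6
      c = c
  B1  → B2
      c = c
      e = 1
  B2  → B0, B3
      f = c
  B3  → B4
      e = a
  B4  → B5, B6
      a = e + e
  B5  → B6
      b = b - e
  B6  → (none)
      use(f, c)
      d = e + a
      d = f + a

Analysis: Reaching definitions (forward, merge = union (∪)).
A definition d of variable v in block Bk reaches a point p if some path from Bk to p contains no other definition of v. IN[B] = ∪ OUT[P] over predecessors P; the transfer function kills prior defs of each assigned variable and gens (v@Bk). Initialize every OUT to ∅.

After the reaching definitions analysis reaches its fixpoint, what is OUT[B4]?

Fixpoint table:
  B0:  IN={c@B1, e@B1, f@B2}  OUT={c@B0, e@B1, f@B2}
  B1:  IN={c@B0, e@B1, f@B2}  OUT={c@B1, e@B1, f@B2}
  B2:  IN={c@B1, e@B1, f@B2}  OUT={c@B1, e@B1, f@B2}
  B3:  IN={c@B1, e@B1, f@B2}  OUT={c@B1, e@B3, f@B2}
  B4:  IN={c@B1, e@B3, f@B2}  OUT={a@B4, c@B1, e@B3, f@B2}
  B5:  IN={a@B4, c@B1, e@B3, f@B2}  OUT={a@B4, b@B5, c@B1, e@B3, f@B2}
  B6:  IN={a@B4, b@B5, c@B0, c@B1, e@B1, e@B3, f@B2}  OUT={a@B4, b@B5, c@B0, c@B1, d@B6, e@B1, e@B3, f@B2}

Merge at B4: IN[B4] = OUT[B3] = {c@B1, e@B3, f@B2}
Applying B4's transfer function to that IN value gives OUT[B4] (row B4 above).

Answer: {a@B4, c@B1, e@B3, f@B2}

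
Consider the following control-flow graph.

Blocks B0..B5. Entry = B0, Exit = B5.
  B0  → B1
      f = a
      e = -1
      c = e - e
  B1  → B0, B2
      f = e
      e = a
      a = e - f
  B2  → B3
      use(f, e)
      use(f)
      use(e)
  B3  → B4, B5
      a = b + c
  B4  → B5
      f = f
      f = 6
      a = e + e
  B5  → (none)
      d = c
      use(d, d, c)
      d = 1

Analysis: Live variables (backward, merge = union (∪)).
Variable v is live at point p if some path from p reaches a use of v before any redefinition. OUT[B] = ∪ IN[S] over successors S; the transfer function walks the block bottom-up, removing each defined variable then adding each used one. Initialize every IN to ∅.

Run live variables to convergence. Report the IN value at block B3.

Answer: {b, c, e, f}

Derivation:
Converged values:
  B0:   IN={a, b}   OUT={a, b, c, e}
  B1:   IN={a, b, c, e}   OUT={a, b, c, e, f}
  B2:   IN={b, c, e, f}   OUT={b, c, e, f}
  B3:   IN={b, c, e, f}   OUT={c, e, f}
  B4:   IN={c, e, f}   OUT={c}
  B5:   IN={c}   OUT={}

Merge at B3: OUT[B3] = IN[B4] ⊔ IN[B5] = {c, e, f}
Applying B3's transfer function to that OUT value gives IN[B3] (row B3 above).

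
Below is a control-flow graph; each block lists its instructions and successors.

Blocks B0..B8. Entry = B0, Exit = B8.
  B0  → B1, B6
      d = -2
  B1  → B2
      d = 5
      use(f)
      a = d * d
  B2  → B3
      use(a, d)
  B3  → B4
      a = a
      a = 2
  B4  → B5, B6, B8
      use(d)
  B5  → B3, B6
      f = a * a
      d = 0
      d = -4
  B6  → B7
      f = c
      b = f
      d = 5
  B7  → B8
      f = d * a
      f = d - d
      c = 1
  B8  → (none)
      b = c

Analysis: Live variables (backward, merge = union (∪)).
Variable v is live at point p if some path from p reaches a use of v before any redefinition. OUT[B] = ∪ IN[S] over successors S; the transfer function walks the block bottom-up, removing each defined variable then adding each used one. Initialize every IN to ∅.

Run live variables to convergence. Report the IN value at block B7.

Converged values:
  B0: | IN={a, c, f} | OUT={a, c, f}
  B1: | IN={c, f} | OUT={a, c, d}
  B2: | IN={a, c, d} | OUT={a, c, d}
  B3: | IN={a, c, d} | OUT={a, c, d}
  B4: | IN={a, c, d} | OUT={a, c}
  B5: | IN={a, c} | OUT={a, c, d}
  B6: | IN={a, c} | OUT={a, d}
  B7: | IN={a, d} | OUT={c}
  B8: | IN={c} | OUT={}

Merge at B7: OUT[B7] = IN[B8] = {c}
Applying B7's transfer function to that OUT value gives IN[B7] (row B7 above).

Answer: {a, d}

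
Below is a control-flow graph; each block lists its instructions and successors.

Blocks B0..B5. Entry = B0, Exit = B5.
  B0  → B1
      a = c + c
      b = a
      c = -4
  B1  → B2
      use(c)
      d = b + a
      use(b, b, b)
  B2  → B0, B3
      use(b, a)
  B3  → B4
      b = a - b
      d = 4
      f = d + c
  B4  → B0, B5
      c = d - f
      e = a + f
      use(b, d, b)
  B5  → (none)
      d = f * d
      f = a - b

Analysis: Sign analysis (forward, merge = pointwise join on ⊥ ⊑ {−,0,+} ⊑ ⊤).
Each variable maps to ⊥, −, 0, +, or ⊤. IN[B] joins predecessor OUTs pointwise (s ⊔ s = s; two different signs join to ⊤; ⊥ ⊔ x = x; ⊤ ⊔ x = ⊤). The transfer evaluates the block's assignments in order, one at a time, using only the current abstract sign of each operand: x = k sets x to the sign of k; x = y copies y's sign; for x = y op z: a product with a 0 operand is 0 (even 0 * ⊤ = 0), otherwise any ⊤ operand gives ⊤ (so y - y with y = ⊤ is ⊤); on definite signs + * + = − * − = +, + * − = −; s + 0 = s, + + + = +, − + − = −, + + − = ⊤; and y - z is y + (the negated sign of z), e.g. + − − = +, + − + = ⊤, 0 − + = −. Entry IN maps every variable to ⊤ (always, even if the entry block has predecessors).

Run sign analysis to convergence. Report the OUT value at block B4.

Per-block solution:
  B0: | IN=(all ⊤) | OUT={c:-; rest ⊤}
  B1: | IN={c:-; rest ⊤} | OUT={c:-; rest ⊤}
  B2: | IN={c:-; rest ⊤} | OUT={c:-; rest ⊤}
  B3: | IN={c:-; rest ⊤} | OUT={c:-, d:+; rest ⊤}
  B4: | IN={c:-, d:+; rest ⊤} | OUT={d:+; rest ⊤}
  B5: | IN={d:+; rest ⊤} | OUT=(all ⊤)

Merge at B4: IN[B4] = OUT[B3] = {a: ⊤, b: ⊤, c: -, d: +, e: ⊤, f: ⊤}
Applying B4's transfer function to that IN value gives OUT[B4] (row B4 above).

Answer: {a: ⊤, b: ⊤, c: ⊤, d: +, e: ⊤, f: ⊤}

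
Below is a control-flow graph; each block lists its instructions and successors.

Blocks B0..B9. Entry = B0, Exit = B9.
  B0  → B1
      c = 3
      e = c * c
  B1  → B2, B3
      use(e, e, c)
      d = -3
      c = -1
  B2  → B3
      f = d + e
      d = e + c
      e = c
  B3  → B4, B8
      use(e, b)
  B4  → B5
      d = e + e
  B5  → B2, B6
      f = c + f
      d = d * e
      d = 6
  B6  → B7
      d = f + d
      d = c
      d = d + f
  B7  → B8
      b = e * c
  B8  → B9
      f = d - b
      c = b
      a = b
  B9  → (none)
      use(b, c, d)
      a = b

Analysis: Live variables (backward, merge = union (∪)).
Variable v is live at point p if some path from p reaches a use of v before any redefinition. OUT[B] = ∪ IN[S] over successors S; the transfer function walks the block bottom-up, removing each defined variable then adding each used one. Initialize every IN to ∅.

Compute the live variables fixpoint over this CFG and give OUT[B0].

Answer: {b, c, e, f}

Working:
Converged values:
  B0:   IN={b, f}   OUT={b, c, e, f}
  B1:   IN={b, c, e, f}   OUT={b, c, d, e, f}
  B2:   IN={b, c, d, e}   OUT={b, c, d, e, f}
  B3:   IN={b, c, d, e, f}   OUT={b, c, d, e, f}
  B4:   IN={b, c, e, f}   OUT={b, c, d, e, f}
  B5:   IN={b, c, d, e, f}   OUT={b, c, d, e, f}
  B6:   IN={c, d, e, f}   OUT={c, d, e}
  B7:   IN={c, d, e}   OUT={b, d}
  B8:   IN={b, d}   OUT={b, c, d}
  B9:   IN={b, c, d}   OUT={}

Merge at B0: OUT[B0] = IN[B1] = {b, c, e, f}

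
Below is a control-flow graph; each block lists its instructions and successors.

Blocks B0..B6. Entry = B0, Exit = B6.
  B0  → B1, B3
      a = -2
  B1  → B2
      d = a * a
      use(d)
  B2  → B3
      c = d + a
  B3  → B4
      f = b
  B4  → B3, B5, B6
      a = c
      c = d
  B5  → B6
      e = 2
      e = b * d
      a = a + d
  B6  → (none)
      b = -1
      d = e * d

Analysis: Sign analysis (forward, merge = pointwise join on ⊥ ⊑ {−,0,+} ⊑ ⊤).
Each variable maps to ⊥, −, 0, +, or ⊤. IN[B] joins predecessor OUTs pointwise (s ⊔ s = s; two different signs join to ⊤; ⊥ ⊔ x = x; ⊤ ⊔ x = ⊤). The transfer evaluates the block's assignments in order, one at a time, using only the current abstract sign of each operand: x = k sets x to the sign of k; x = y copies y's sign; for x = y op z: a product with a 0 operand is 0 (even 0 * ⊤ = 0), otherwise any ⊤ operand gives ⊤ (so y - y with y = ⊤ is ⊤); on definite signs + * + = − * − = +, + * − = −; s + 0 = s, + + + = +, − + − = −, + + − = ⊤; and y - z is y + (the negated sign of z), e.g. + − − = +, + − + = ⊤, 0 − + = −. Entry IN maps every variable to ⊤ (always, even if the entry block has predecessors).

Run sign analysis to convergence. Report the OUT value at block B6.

Fixpoint table:
  B0: | IN=(all ⊤) | OUT={a:-; rest ⊤}
  B1: | IN={a:-; rest ⊤} | OUT={a:-, d:+; rest ⊤}
  B2: | IN={a:-, d:+; rest ⊤} | OUT={a:-, d:+; rest ⊤}
  B3: | IN=(all ⊤) | OUT=(all ⊤)
  B4: | IN=(all ⊤) | OUT=(all ⊤)
  B5: | IN=(all ⊤) | OUT=(all ⊤)
  B6: | IN=(all ⊤) | OUT={b:-; rest ⊤}

Merge at B6: IN[B6] = OUT[B4] ⊔ OUT[B5] = {a: ⊤, b: ⊤, c: ⊤, d: ⊤, e: ⊤, f: ⊤}
Applying B6's transfer function to that IN value gives OUT[B6] (row B6 above).

Answer: {a: ⊤, b: -, c: ⊤, d: ⊤, e: ⊤, f: ⊤}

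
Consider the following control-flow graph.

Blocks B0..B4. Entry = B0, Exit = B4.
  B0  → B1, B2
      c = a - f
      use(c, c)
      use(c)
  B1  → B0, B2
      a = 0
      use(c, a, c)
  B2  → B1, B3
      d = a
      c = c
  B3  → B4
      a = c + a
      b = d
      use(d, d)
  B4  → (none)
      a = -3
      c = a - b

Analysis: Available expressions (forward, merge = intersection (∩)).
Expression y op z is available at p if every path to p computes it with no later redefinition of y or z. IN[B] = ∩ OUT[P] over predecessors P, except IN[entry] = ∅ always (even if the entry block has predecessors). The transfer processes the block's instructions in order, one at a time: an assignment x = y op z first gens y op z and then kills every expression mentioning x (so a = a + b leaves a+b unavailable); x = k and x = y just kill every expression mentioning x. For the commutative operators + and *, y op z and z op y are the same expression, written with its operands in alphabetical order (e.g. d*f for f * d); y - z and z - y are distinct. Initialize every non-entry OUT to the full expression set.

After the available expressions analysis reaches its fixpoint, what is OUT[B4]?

Answer: {a-b}

Derivation:
Converged values:
  B0:   IN={}   OUT={a-f}
  B1:   IN={}   OUT={}
  B2:   IN={}   OUT={}
  B3:   IN={}   OUT={}
  B4:   IN={}   OUT={a-b}

Merge at B4: IN[B4] = OUT[B3] = {}
Applying B4's transfer function to that IN value gives OUT[B4] (row B4 above).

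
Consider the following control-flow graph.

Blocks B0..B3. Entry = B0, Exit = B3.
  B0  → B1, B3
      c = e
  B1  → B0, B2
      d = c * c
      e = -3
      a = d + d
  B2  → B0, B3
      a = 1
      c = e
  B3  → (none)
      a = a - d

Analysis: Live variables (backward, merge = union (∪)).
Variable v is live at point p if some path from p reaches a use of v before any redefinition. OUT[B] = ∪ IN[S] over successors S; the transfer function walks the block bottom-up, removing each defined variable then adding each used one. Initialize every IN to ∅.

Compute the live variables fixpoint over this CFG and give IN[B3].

Fixpoint table:
  B0:   IN={a, d, e}   OUT={a, c, d}
  B1:   IN={c}   OUT={a, d, e}
  B2:   IN={d, e}   OUT={a, d, e}
  B3:   IN={a, d}   OUT={}

B3 is the boundary node: OUT[B3] = {}
Applying B3's transfer function to that OUT value gives IN[B3] (row B3 above).

Answer: {a, d}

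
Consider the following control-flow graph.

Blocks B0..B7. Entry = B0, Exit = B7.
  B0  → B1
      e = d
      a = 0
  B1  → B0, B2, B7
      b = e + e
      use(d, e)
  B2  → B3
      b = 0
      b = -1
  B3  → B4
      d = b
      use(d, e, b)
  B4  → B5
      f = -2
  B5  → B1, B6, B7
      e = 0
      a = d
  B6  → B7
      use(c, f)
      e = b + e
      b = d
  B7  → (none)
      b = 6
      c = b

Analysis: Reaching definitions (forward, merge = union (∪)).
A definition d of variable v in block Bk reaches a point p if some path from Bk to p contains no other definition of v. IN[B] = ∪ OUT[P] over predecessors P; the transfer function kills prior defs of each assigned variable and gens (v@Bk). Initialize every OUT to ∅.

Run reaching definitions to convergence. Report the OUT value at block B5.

Answer: {a@B5, b@B2, d@B3, e@B5, f@B4}

Derivation:
Converged values:
  B0:   IN={a@B0, a@B5, b@B1, d@B3, e@B0, e@B5, f@B4}   OUT={a@B0, b@B1, d@B3, e@B0, f@B4}
  B1:   IN={a@B0, a@B5, b@B1, b@B2, d@B3, e@B0, e@B5, f@B4}   OUT={a@B0, a@B5, b@B1, d@B3, e@B0, e@B5, f@B4}
  B2:   IN={a@B0, a@B5, b@B1, d@B3, e@B0, e@B5, f@B4}   OUT={a@B0, a@B5, b@B2, d@B3, e@B0, e@B5, f@B4}
  B3:   IN={a@B0, a@B5, b@B2, d@B3, e@B0, e@B5, f@B4}   OUT={a@B0, a@B5, b@B2, d@B3, e@B0, e@B5, f@B4}
  B4:   IN={a@B0, a@B5, b@B2, d@B3, e@B0, e@B5, f@B4}   OUT={a@B0, a@B5, b@B2, d@B3, e@B0, e@B5, f@B4}
  B5:   IN={a@B0, a@B5, b@B2, d@B3, e@B0, e@B5, f@B4}   OUT={a@B5, b@B2, d@B3, e@B5, f@B4}
  B6:   IN={a@B5, b@B2, d@B3, e@B5, f@B4}   OUT={a@B5, b@B6, d@B3, e@B6, f@B4}
  B7:   IN={a@B0, a@B5, b@B1, b@B2, b@B6, d@B3, e@B0, e@B5, e@B6, f@B4}   OUT={a@B0, a@B5, b@B7, c@B7, d@B3, e@B0, e@B5, e@B6, f@B4}

Merge at B5: IN[B5] = OUT[B4] = {a@B0, a@B5, b@B2, d@B3, e@B0, e@B5, f@B4}
Applying B5's transfer function to that IN value gives OUT[B5] (row B5 above).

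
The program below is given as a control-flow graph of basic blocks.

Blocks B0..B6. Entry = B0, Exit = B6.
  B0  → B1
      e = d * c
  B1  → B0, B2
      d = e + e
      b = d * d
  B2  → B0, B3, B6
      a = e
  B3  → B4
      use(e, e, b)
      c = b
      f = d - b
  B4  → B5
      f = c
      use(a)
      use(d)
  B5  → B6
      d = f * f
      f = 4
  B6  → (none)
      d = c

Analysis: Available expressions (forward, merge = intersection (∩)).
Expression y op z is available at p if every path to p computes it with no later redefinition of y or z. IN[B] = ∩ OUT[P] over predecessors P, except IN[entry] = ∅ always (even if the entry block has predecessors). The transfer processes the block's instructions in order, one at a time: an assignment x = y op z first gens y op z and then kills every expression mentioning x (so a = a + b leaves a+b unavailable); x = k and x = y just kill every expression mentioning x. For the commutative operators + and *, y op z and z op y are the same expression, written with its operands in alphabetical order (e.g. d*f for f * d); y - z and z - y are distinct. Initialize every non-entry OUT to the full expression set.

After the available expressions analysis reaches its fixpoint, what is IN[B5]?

Answer: {d*d, d-b, e+e}

Derivation:
Per-block solution:
  B0:  IN={}  OUT={c*d}
  B1:  IN={c*d}  OUT={d*d, e+e}
  B2:  IN={d*d, e+e}  OUT={d*d, e+e}
  B3:  IN={d*d, e+e}  OUT={d*d, d-b, e+e}
  B4:  IN={d*d, d-b, e+e}  OUT={d*d, d-b, e+e}
  B5:  IN={d*d, d-b, e+e}  OUT={e+e}
  B6:  IN={e+e}  OUT={e+e}

Merge at B5: IN[B5] = OUT[B4] = {d*d, d-b, e+e}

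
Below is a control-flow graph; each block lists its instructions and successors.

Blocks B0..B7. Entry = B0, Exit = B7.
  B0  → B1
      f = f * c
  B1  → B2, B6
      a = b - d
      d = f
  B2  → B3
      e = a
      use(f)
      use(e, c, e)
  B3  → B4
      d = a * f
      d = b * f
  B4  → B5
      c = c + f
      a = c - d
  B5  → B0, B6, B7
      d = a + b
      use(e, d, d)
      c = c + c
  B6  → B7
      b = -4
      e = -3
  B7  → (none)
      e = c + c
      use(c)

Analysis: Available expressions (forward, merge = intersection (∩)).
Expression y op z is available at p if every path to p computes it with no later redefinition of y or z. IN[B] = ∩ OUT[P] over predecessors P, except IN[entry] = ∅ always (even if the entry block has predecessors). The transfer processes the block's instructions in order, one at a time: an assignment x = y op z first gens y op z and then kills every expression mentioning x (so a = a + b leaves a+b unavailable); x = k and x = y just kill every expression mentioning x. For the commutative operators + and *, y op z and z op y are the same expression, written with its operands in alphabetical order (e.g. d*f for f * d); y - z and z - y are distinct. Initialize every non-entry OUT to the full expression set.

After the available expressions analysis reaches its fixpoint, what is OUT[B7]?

Per-block solution:
  B0: | IN={} | OUT={}
  B1: | IN={} | OUT={}
  B2: | IN={} | OUT={}
  B3: | IN={} | OUT={a*f, b*f}
  B4: | IN={a*f, b*f} | OUT={b*f, c-d}
  B5: | IN={b*f, c-d} | OUT={a+b, b*f}
  B6: | IN={} | OUT={}
  B7: | IN={} | OUT={c+c}

Merge at B7: IN[B7] = OUT[B5] ∩ OUT[B6] = {}
Applying B7's transfer function to that IN value gives OUT[B7] (row B7 above).

Answer: {c+c}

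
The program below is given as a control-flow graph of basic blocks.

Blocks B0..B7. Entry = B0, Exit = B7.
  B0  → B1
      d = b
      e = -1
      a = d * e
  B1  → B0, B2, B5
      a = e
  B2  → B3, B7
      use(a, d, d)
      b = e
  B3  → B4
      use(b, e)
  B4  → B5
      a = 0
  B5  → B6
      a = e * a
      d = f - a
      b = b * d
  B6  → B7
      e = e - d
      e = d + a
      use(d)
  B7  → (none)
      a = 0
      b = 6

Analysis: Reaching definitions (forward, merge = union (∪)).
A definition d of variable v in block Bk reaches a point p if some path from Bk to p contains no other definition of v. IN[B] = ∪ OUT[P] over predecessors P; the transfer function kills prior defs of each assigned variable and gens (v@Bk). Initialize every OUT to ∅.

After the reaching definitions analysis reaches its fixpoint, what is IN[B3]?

Fixpoint table:
  B0:  IN={a@B1, d@B0, e@B0}  OUT={a@B0, d@B0, e@B0}
  B1:  IN={a@B0, d@B0, e@B0}  OUT={a@B1, d@B0, e@B0}
  B2:  IN={a@B1, d@B0, e@B0}  OUT={a@B1, b@B2, d@B0, e@B0}
  B3:  IN={a@B1, b@B2, d@B0, e@B0}  OUT={a@B1, b@B2, d@B0, e@B0}
  B4:  IN={a@B1, b@B2, d@B0, e@B0}  OUT={a@B4, b@B2, d@B0, e@B0}
  B5:  IN={a@B1, a@B4, b@B2, d@B0, e@B0}  OUT={a@B5, b@B5, d@B5, e@B0}
  B6:  IN={a@B5, b@B5, d@B5, e@B0}  OUT={a@B5, b@B5, d@B5, e@B6}
  B7:  IN={a@B1, a@B5, b@B2, b@B5, d@B0, d@B5, e@B0, e@B6}  OUT={a@B7, b@B7, d@B0, d@B5, e@B0, e@B6}

Merge at B3: IN[B3] = OUT[B2] = {a@B1, b@B2, d@B0, e@B0}

Answer: {a@B1, b@B2, d@B0, e@B0}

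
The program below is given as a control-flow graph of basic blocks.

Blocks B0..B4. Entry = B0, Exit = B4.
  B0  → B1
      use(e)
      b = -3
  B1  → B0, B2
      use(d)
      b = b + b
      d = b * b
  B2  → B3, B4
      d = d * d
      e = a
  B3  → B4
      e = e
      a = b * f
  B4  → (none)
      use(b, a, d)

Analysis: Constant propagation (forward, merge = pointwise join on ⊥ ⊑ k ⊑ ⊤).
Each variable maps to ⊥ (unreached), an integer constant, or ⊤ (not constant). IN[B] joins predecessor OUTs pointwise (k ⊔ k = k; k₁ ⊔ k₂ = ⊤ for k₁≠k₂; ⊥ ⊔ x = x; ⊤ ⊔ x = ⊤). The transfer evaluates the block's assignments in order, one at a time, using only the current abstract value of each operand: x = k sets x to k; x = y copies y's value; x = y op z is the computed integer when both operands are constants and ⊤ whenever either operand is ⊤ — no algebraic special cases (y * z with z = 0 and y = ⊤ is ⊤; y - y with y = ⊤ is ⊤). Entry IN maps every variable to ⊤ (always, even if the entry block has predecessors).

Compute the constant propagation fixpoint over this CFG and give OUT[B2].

Converged values:
  B0: | IN=(all ⊤) | OUT={b:-3; rest ⊤}
  B1: | IN={b:-3; rest ⊤} | OUT={b:-6, d:36; rest ⊤}
  B2: | IN={b:-6, d:36; rest ⊤} | OUT={b:-6, d:1296; rest ⊤}
  B3: | IN={b:-6, d:1296; rest ⊤} | OUT={b:-6, d:1296; rest ⊤}
  B4: | IN={b:-6, d:1296; rest ⊤} | OUT={b:-6, d:1296; rest ⊤}

Merge at B2: IN[B2] = OUT[B1] = {a: ⊤, b: -6, c: ⊤, d: 36, e: ⊤, f: ⊤}
Applying B2's transfer function to that IN value gives OUT[B2] (row B2 above).

Answer: {a: ⊤, b: -6, c: ⊤, d: 1296, e: ⊤, f: ⊤}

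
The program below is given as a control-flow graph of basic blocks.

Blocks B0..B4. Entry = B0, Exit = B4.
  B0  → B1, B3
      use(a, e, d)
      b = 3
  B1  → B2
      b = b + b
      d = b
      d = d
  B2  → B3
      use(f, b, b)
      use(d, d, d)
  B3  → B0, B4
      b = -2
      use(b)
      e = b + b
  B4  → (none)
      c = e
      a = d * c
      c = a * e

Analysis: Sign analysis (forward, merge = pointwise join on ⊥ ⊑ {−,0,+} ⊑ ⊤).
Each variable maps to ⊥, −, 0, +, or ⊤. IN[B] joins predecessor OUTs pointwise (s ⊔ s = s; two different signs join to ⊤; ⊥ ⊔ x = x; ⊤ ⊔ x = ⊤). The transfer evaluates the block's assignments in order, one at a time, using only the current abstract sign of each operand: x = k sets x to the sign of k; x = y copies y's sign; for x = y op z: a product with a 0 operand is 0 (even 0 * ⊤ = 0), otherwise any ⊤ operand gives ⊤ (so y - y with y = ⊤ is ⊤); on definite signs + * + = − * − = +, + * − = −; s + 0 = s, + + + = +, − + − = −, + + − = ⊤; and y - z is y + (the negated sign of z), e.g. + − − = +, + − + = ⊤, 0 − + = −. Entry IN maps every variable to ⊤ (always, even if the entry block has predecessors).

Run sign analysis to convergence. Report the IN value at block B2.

Fixpoint table:
  B0: | IN=(all ⊤) | OUT={b:+; rest ⊤}
  B1: | IN={b:+; rest ⊤} | OUT={b:+, d:+; rest ⊤}
  B2: | IN={b:+, d:+; rest ⊤} | OUT={b:+, d:+; rest ⊤}
  B3: | IN={b:+; rest ⊤} | OUT={b:-, e:-; rest ⊤}
  B4: | IN={b:-, e:-; rest ⊤} | OUT={b:-, e:-; rest ⊤}

Merge at B2: IN[B2] = OUT[B1] = {a: ⊤, b: +, c: ⊤, d: +, e: ⊤, f: ⊤}

Answer: {a: ⊤, b: +, c: ⊤, d: +, e: ⊤, f: ⊤}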